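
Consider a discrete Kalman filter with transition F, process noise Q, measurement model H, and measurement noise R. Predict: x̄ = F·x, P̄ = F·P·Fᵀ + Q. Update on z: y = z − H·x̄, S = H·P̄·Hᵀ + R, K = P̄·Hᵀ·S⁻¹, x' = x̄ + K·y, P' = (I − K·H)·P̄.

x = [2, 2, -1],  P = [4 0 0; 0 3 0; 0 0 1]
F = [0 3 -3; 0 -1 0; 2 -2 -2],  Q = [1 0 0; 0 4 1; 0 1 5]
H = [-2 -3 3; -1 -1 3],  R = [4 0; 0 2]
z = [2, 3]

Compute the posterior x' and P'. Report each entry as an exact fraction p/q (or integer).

x' = [87497/13429, -32610/13429, 32674/13429]
P' = [251274/13429 -108358/13429 50618/13429; -108358/13429 62033/13429 -13303/13429; 50618/13429 -13303/13429 16925/13429]

x̄ = F·x = [9, -2, 2]
P̄ = F·P·Fᵀ + Q = [37 -9 -12; -9 7 7; -12 7 37]
y = z − H·x̄ = [8, 4]
S = H·P̄·Hᵀ + R = [458 407; 407 391]
K = P̄·Hᵀ·S⁻¹ = [-6405/13429 4469/13429; -2323/13429 3208/13429; -2638/13429 6730/13429]
x' = x̄ + K·y = [87497/13429, -32610/13429, 32674/13429]
P' = (I − K·H)·P̄ = [251274/13429 -108358/13429 50618/13429; -108358/13429 62033/13429 -13303/13429; 50618/13429 -13303/13429 16925/13429]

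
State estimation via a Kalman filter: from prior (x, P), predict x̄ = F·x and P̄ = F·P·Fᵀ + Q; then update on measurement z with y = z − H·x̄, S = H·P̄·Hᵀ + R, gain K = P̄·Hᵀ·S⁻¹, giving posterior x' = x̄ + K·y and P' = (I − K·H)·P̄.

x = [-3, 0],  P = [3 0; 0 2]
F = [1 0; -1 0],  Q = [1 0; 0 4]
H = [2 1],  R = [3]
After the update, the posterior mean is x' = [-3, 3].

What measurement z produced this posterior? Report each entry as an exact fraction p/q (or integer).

x̄ = F·x = [-3, 3]
P̄ = F·P·Fᵀ + Q = [4 -3; -3 7]
S = H·P̄·Hᵀ + R = [14]
K = P̄·Hᵀ·S⁻¹ = [5/14; 1/14]
x' − x̄ = [0, 0] = K·y
y = (KᵀK)⁻¹·Kᵀ·(x' − x̄) = [0]
z = y + H·x̄ = [0] + [-3] = [-3]

z = [-3]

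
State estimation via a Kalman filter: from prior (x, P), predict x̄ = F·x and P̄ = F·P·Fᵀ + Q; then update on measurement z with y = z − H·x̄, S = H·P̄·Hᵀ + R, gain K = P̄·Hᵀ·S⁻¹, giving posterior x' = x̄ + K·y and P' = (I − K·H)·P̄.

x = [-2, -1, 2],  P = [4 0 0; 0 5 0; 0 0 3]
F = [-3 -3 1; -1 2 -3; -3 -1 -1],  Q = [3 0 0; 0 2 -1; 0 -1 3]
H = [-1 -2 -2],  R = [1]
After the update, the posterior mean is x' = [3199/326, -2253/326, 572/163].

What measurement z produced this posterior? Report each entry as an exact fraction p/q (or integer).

z = [-3]

x̄ = F·x = [11, -6, 5]
P̄ = F·P·Fᵀ + Q = [87 -27 48; -27 53 10; 48 10 47]
S = H·P̄·Hᵀ + R = [652]
K = P̄·Hᵀ·S⁻¹ = [-129/652; -99/652; -81/326]
x' − x̄ = [-387/326, -297/326, -243/163] = K·y
y = (KᵀK)⁻¹·Kᵀ·(x' − x̄) = [6]
z = y + H·x̄ = [6] + [-9] = [-3]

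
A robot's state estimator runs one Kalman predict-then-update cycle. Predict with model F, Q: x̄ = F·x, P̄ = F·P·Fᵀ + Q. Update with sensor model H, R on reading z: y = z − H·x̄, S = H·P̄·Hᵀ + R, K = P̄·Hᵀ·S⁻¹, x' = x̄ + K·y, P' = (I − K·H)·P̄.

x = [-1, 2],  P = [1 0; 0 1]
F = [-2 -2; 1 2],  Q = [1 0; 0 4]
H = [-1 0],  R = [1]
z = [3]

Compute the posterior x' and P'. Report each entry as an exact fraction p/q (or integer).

x' = [-29/10, 18/5]
P' = [9/10 -3/5; -3/5 27/5]

x̄ = F·x = [-2, 3]
P̄ = F·P·Fᵀ + Q = [9 -6; -6 9]
y = z − H·x̄ = [1]
S = H·P̄·Hᵀ + R = [10]
K = P̄·Hᵀ·S⁻¹ = [-9/10; 3/5]
x' = x̄ + K·y = [-29/10, 18/5]
P' = (I − K·H)·P̄ = [9/10 -3/5; -3/5 27/5]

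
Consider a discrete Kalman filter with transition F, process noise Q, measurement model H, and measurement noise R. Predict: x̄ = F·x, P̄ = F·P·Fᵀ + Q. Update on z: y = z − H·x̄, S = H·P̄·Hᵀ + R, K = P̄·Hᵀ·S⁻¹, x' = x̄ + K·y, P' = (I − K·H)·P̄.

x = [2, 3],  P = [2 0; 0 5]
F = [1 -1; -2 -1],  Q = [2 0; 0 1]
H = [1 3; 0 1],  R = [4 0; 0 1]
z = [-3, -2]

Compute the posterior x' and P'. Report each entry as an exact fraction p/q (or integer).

x̄ = F·x = [-1, -7]
P̄ = F·P·Fᵀ + Q = [9 1; 1 14]
y = z − H·x̄ = [19, 5]
S = H·P̄·Hᵀ + R = [145 43; 43 15]
K = P̄·Hᵀ·S⁻¹ = [137/326 -371/326; 43/326 181/326]
x' = x̄ + K·y = [211/163, -280/163]
P' = (I − K·H)·P̄ = [1661/326 -371/326; -371/326 181/326]

x' = [211/163, -280/163]
P' = [1661/326 -371/326; -371/326 181/326]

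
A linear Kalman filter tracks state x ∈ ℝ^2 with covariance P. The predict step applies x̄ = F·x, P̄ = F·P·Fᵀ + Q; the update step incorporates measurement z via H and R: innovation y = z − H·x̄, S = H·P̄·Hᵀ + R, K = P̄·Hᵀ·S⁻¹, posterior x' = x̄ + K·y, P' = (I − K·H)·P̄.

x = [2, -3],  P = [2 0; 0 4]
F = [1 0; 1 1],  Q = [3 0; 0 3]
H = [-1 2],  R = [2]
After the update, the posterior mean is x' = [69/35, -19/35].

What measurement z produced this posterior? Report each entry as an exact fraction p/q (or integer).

x̄ = F·x = [2, -1]
P̄ = F·P·Fᵀ + Q = [5 2; 2 9]
S = H·P̄·Hᵀ + R = [35]
K = P̄·Hᵀ·S⁻¹ = [-1/35; 16/35]
x' − x̄ = [-1/35, 16/35] = K·y
y = (KᵀK)⁻¹·Kᵀ·(x' − x̄) = [1]
z = y + H·x̄ = [1] + [-4] = [-3]

z = [-3]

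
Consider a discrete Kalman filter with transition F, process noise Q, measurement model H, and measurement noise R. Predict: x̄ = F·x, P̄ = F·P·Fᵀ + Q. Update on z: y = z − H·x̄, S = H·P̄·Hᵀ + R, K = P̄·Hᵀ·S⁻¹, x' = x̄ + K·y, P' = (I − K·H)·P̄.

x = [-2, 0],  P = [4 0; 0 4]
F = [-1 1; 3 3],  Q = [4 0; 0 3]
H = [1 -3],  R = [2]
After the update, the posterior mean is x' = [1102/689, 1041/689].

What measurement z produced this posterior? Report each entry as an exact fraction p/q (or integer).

x̄ = F·x = [2, -6]
P̄ = F·P·Fᵀ + Q = [12 0; 0 75]
S = H·P̄·Hᵀ + R = [689]
K = P̄·Hᵀ·S⁻¹ = [12/689; -225/689]
x' − x̄ = [-276/689, 5175/689] = K·y
y = (KᵀK)⁻¹·Kᵀ·(x' − x̄) = [-23]
z = y + H·x̄ = [-23] + [20] = [-3]

z = [-3]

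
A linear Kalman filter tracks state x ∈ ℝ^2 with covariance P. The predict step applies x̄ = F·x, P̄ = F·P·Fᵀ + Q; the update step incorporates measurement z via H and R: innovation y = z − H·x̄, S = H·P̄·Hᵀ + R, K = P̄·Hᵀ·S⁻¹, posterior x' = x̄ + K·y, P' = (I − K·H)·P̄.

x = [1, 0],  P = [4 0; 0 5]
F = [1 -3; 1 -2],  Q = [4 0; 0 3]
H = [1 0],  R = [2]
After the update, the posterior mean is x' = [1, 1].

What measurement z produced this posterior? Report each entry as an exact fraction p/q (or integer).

x̄ = F·x = [1, 1]
P̄ = F·P·Fᵀ + Q = [53 34; 34 27]
S = H·P̄·Hᵀ + R = [55]
K = P̄·Hᵀ·S⁻¹ = [53/55; 34/55]
x' − x̄ = [0, 0] = K·y
y = (KᵀK)⁻¹·Kᵀ·(x' − x̄) = [0]
z = y + H·x̄ = [0] + [1] = [1]

z = [1]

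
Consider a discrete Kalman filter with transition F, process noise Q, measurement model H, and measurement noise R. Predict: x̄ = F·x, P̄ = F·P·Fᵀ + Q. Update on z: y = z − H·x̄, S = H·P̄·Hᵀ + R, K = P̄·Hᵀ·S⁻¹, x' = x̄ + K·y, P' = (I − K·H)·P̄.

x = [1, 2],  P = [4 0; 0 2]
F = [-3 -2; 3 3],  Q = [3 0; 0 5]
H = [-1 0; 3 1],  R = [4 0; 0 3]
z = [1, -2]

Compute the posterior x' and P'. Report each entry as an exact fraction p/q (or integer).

x' = [-401/233, 761/233]
P' = [1220/699 -1034/233; -1034/233 6333/466]

x̄ = F·x = [-7, 9]
P̄ = F·P·Fᵀ + Q = [47 -48; -48 59]
y = z − H·x̄ = [-6, 10]
S = H·P̄·Hᵀ + R = [51 -93; -93 197]
K = P̄·Hᵀ·S⁻¹ = [-305/699 62/233; 517/466 43/466]
x' = x̄ + K·y = [-401/233, 761/233]
P' = (I − K·H)·P̄ = [1220/699 -1034/233; -1034/233 6333/466]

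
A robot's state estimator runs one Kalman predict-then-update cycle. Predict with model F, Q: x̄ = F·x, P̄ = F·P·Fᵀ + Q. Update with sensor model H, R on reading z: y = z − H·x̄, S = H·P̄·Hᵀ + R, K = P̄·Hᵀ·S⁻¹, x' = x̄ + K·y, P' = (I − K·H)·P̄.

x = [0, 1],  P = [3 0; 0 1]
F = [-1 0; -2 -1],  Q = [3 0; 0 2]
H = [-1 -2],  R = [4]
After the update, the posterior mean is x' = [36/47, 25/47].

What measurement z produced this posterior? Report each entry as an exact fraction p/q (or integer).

z = [-2]

x̄ = F·x = [0, -1]
P̄ = F·P·Fᵀ + Q = [6 6; 6 15]
S = H·P̄·Hᵀ + R = [94]
K = P̄·Hᵀ·S⁻¹ = [-9/47; -18/47]
x' − x̄ = [36/47, 72/47] = K·y
y = (KᵀK)⁻¹·Kᵀ·(x' − x̄) = [-4]
z = y + H·x̄ = [-4] + [2] = [-2]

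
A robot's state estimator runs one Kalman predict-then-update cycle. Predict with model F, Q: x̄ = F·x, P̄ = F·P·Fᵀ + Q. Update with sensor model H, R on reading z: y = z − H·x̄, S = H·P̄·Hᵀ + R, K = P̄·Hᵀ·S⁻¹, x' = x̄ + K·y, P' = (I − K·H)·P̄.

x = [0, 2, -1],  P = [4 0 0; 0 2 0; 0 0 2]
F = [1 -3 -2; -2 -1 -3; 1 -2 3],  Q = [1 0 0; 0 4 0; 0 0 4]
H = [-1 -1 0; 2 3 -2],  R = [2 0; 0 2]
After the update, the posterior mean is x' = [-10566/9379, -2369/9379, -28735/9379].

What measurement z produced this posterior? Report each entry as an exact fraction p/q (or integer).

x̄ = F·x = [-4, 1, -7]
P̄ = F·P·Fᵀ + Q = [31 10 4; 10 40 -22; 4 -22 34]
S = H·P̄·Hᵀ + R = [93 -268; -268 974]
K = P̄·Hᵀ·S⁻¹ = [-8711/9379 -1588/9379; 306/9379 1856/9379; -8118/9379 -3447/9379]
x' − x̄ = [26950/9379, -11748/9379, 36918/9379] = K·y
y = (KᵀK)⁻¹·Kᵀ·(x' − x̄) = [-2, -6]
z = y + H·x̄ = [-2, -6] + [3, 9] = [1, 3]

z = [1, 3]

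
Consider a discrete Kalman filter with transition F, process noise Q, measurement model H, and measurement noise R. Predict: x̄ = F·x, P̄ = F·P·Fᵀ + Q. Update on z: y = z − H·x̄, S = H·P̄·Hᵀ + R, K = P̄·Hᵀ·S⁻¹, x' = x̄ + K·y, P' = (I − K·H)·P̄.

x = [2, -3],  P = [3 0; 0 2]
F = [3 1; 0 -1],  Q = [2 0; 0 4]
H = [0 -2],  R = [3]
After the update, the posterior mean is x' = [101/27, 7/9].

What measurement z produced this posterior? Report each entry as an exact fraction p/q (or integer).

z = [-1]

x̄ = F·x = [3, 3]
P̄ = F·P·Fᵀ + Q = [31 -2; -2 6]
S = H·P̄·Hᵀ + R = [27]
K = P̄·Hᵀ·S⁻¹ = [4/27; -4/9]
x' − x̄ = [20/27, -20/9] = K·y
y = (KᵀK)⁻¹·Kᵀ·(x' − x̄) = [5]
z = y + H·x̄ = [5] + [-6] = [-1]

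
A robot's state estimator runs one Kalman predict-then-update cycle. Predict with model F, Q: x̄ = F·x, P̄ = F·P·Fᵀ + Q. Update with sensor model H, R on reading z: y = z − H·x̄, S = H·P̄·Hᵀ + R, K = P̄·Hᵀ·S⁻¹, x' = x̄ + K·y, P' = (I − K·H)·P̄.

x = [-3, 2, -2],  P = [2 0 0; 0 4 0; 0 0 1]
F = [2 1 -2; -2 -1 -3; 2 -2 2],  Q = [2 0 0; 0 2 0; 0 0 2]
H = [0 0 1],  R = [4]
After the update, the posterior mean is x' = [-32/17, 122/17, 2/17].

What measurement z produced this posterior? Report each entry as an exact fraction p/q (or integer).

z = [2]

x̄ = F·x = [0, 10, -14]
P̄ = F·P·Fᵀ + Q = [18 -6 -4; -6 23 -6; -4 -6 30]
S = H·P̄·Hᵀ + R = [34]
K = P̄·Hᵀ·S⁻¹ = [-2/17; -3/17; 15/17]
x' − x̄ = [-32/17, -48/17, 240/17] = K·y
y = (KᵀK)⁻¹·Kᵀ·(x' − x̄) = [16]
z = y + H·x̄ = [16] + [-14] = [2]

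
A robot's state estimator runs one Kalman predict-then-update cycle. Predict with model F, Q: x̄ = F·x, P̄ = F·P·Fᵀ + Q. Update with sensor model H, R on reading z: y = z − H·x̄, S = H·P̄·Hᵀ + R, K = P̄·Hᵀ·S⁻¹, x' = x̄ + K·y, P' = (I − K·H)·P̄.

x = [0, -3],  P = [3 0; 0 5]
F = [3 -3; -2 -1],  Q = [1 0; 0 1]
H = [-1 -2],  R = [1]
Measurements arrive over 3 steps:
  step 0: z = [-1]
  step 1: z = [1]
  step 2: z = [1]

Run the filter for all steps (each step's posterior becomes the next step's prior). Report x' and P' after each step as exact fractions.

step 0: x̄ = F·x = [9, 3]
step 0: P̄ = F·P·Fᵀ + Q = [73 -3; -3 18]
step 0: y = z − H·x̄ = [14]
step 0: S = H·P̄·Hᵀ + R = [134]
step 0: K = P̄·Hᵀ·S⁻¹ = [-1/2; -33/134]
step 0: x' = x̄ + K·y = [2, -30/67]
step 0: P' = (I − K·H)·P̄ = [79/2 -39/2; -39/2 1323/134]
step 1: x̄ = F·x = [492/67, -238/67]
step 1: P̄ = F·P·Fᵀ + Q = [53356/67 -17814/67; -17814/67 12177/134]
step 1: y = z − H·x̄ = [83/67]
step 1: S = H·P̄·Hᵀ + R = [6521/67]
step 1: K = P̄·Hᵀ·S⁻¹ = [-17728/6521; 5637/6521]
step 1: x' = x̄ + K·y = [25924/6521, -16181/6521]
step 1: P' = (I − K·H)·P̄ = [502276/6521 -242274/6521; -242274/6521 236637/13042]
step 2: x̄ = F·x = [126315/6521, -35667/6521]
step 2: P̄ = F·P·Fᵀ + Q = [19905607/13042 -6771045/13042; -6771045/13042 2329695/13042]
step 2: y = z − H·x̄ = [61502/6521]
step 2: S = H·P̄·Hᵀ + R = [2153249/13042]
step 2: K = P̄·Hᵀ·S⁻¹ = [-6363517/2153249; 301665/307607]
step 2: x' = x̄ + K·y = [-2615317/307607, 1162641/307607]
step 2: P' = (I − K·H)·P̄ = [181519687/2153249 -12511155/307607; -12511155/307607 6104745/307607]

step 0: x' = [2, -30/67], P' = [79/2 -39/2; -39/2 1323/134]
step 1: x' = [25924/6521, -16181/6521], P' = [502276/6521 -242274/6521; -242274/6521 236637/13042]
step 2: x' = [-2615317/307607, 1162641/307607], P' = [181519687/2153249 -12511155/307607; -12511155/307607 6104745/307607]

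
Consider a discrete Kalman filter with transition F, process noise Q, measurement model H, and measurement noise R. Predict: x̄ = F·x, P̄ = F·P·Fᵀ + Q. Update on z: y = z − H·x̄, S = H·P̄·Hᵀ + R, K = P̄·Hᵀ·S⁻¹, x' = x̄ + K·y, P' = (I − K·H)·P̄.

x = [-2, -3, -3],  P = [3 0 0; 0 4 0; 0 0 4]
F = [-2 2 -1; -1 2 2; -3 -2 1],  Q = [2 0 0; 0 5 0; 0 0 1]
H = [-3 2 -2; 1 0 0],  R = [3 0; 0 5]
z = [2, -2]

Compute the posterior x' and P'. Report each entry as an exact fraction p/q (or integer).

x' = [-34293/13079, -55200/13079, -14639/13079]
P' = [53870/13079 44870/13079 -35410/13079; 44870/13079 311700/13079 240819/13079; -35410/13079 240819/13079 299292/13079]

x̄ = F·x = [1, -10, 9]
P̄ = F·P·Fᵀ + Q = [34 14 -2; 14 40 1; -2 1 48]
y = z − H·x̄ = [43, -3]
S = H·P̄·Hᵀ + R = [461 -70; -70 39]
K = P̄·Hᵀ·S⁻¹ = [-350/13079 10774/13079; 2384/13079 8974/13079; -3572/13079 -7082/13079]
x' = x̄ + K·y = [-34293/13079, -55200/13079, -14639/13079]
P' = (I − K·H)·P̄ = [53870/13079 44870/13079 -35410/13079; 44870/13079 311700/13079 240819/13079; -35410/13079 240819/13079 299292/13079]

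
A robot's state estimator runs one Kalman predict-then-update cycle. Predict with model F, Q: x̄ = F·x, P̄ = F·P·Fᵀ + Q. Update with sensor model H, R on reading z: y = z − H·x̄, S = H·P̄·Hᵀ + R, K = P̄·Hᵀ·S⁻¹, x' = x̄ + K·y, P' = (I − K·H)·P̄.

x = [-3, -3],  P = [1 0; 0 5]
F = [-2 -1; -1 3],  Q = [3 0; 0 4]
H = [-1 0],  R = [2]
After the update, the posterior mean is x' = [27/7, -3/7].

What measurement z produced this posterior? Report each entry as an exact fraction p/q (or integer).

x̄ = F·x = [9, -6]
P̄ = F·P·Fᵀ + Q = [12 -13; -13 50]
S = H·P̄·Hᵀ + R = [14]
K = P̄·Hᵀ·S⁻¹ = [-6/7; 13/14]
x' − x̄ = [-36/7, 39/7] = K·y
y = (KᵀK)⁻¹·Kᵀ·(x' − x̄) = [6]
z = y + H·x̄ = [6] + [-9] = [-3]

z = [-3]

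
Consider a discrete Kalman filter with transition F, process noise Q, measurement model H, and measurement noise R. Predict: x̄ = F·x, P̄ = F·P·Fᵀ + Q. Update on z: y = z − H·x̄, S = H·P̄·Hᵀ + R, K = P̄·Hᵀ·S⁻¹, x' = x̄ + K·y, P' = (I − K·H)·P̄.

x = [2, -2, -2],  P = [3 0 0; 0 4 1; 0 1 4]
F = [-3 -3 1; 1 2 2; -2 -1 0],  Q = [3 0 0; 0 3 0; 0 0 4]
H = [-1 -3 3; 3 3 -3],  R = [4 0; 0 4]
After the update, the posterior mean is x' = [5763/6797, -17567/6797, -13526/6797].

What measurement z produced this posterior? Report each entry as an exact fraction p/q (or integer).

x̄ = F·x = [-2, -6, -2]
P̄ = F·P·Fᵀ + Q = [64 -29 29; -29 46 -16; 29 -16 20]
S = H·P̄·Hᵀ + R = [602 -378; -378 418]
K = P̄·Hᵀ·S⁻¹ = [3299/6797 468/971; -7051/27188 9/3884; 6271/27188 615/3884]
x' − x̄ = [19357/6797, 23215/6797, 68/6797] = K·y
y = (KᵀK)⁻¹·Kᵀ·(x' − x̄) = [-13, 19]
z = y + H·x̄ = [-13, 19] + [14, -18] = [1, 1]

z = [1, 1]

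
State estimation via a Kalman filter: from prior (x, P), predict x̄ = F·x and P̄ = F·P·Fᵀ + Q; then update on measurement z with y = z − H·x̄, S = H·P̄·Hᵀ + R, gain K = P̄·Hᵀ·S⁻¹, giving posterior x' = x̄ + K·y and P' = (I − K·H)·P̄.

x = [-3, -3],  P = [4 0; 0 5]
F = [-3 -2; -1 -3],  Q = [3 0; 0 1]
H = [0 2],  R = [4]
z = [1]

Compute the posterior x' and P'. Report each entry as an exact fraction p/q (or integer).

x̄ = F·x = [15, 12]
P̄ = F·P·Fᵀ + Q = [59 42; 42 50]
y = z − H·x̄ = [-23]
S = H·P̄·Hᵀ + R = [204]
K = P̄·Hᵀ·S⁻¹ = [7/17; 25/51]
x' = x̄ + K·y = [94/17, 37/51]
P' = (I − K·H)·P̄ = [415/17 14/17; 14/17 50/51]

x' = [94/17, 37/51]
P' = [415/17 14/17; 14/17 50/51]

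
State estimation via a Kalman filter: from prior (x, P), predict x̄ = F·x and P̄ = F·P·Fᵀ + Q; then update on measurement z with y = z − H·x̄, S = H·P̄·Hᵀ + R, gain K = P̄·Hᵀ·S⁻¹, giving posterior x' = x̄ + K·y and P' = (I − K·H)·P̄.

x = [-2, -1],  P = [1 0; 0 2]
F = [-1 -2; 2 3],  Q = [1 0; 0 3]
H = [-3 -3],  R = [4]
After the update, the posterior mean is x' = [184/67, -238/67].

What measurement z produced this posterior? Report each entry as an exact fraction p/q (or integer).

z = [2]

x̄ = F·x = [4, -7]
P̄ = F·P·Fᵀ + Q = [10 -14; -14 25]
S = H·P̄·Hᵀ + R = [67]
K = P̄·Hᵀ·S⁻¹ = [12/67; -33/67]
x' − x̄ = [-84/67, 231/67] = K·y
y = (KᵀK)⁻¹·Kᵀ·(x' − x̄) = [-7]
z = y + H·x̄ = [-7] + [9] = [2]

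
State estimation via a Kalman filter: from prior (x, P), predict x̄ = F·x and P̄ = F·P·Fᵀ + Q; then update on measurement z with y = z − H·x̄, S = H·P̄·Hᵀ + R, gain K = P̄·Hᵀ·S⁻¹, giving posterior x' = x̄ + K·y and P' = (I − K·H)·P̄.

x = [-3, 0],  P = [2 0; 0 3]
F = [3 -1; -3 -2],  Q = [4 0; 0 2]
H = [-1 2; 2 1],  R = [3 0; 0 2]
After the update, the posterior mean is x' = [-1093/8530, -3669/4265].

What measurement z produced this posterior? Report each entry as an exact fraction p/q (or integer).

x̄ = F·x = [-9, 9]
P̄ = F·P·Fᵀ + Q = [25 -12; -12 32]
S = H·P̄·Hᵀ + R = [204 -22; -22 86]
K = P̄·Hᵀ·S⁻¹ = [-1689/8530 3337/8530; 1678/4265 826/4265]
x' − x̄ = [75677/8530, -42054/4265] = K·y
y = (KᵀK)⁻¹·Kᵀ·(x' − x̄) = [-29, 8]
z = y + H·x̄ = [-29, 8] + [27, -9] = [-2, -1]

z = [-2, -1]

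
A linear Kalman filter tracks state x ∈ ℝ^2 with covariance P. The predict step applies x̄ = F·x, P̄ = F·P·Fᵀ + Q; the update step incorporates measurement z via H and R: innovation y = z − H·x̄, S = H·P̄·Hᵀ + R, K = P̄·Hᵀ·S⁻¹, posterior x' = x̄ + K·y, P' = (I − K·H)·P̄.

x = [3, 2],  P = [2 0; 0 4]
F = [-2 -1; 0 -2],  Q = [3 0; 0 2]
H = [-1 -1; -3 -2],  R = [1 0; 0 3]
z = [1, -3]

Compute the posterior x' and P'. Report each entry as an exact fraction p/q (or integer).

x̄ = F·x = [-8, -4]
P̄ = F·P·Fᵀ + Q = [15 8; 8 18]
y = z − H·x̄ = [-11, -35]
S = H·P̄·Hᵀ + R = [50 121; 121 306]
K = P̄·Hᵀ·S⁻¹ = [343/659 -267/659; -696/659 146/659]
x' = x̄ + K·y = [300/659, -90/659]
P' = (I − K·H)·P̄ = [1487/659 -1830/659; -1830/659 2526/659]

x' = [300/659, -90/659]
P' = [1487/659 -1830/659; -1830/659 2526/659]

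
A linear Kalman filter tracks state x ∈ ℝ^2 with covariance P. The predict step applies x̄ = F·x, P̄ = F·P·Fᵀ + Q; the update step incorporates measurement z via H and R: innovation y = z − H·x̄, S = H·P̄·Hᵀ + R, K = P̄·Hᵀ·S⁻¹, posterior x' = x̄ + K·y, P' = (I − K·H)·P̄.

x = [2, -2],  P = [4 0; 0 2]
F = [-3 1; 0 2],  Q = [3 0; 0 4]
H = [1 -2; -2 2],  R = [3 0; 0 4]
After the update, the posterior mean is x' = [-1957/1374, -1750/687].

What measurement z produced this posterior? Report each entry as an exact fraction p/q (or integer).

z = [3, -3]

x̄ = F·x = [-8, -4]
P̄ = F·P·Fᵀ + Q = [41 4; 4 12]
S = H·P̄·Hᵀ + R = [76 -106; -106 184]
K = P̄·Hᵀ·S⁻¹ = [-443/687 -1063/1374; -496/687 -226/687]
x' − x̄ = [9035/1374, 998/687] = K·y
y = (KᵀK)⁻¹·Kᵀ·(x' − x̄) = [3, -11]
z = y + H·x̄ = [3, -11] + [0, 8] = [3, -3]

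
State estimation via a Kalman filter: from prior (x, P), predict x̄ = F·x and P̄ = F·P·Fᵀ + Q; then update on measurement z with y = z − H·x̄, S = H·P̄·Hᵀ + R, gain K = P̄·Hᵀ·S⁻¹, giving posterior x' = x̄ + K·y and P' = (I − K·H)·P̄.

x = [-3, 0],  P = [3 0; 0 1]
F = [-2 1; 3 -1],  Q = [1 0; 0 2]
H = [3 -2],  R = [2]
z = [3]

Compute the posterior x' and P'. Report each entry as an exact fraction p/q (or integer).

x' = [54/119, -423/476]
P' = [66/119 79/119; 79/119 591/476]

x̄ = F·x = [6, -9]
P̄ = F·P·Fᵀ + Q = [14 -19; -19 30]
y = z − H·x̄ = [-33]
S = H·P̄·Hᵀ + R = [476]
K = P̄·Hᵀ·S⁻¹ = [20/119; -117/476]
x' = x̄ + K·y = [54/119, -423/476]
P' = (I − K·H)·P̄ = [66/119 79/119; 79/119 591/476]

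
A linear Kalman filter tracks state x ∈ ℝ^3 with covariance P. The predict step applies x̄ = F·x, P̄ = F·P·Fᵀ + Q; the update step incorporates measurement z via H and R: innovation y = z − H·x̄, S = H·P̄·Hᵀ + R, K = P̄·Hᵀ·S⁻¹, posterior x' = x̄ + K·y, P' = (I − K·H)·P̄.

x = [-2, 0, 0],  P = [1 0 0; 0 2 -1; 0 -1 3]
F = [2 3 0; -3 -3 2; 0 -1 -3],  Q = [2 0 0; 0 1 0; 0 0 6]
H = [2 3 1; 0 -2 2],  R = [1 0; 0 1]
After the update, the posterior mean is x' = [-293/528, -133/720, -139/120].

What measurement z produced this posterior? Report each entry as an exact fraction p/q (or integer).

z = [-3, -2]

x̄ = F·x = [-4, 6, 0]
P̄ = F·P·Fᵀ + Q = [24 -30 3; -30 52 -19; 3 -19 29]
S = H·P̄·Hᵀ + R = [132 -198; -198 477]
K = P̄·Hᵀ·S⁻¹ = [-41/176 1/24; 29/80 -53/360; 43/120 7/20]
x' − x̄ = [1819/528, -4453/720, -139/120] = K·y
y = (KᵀK)⁻¹·Kᵀ·(x' − x̄) = [-13, 10]
z = y + H·x̄ = [-13, 10] + [10, -12] = [-3, -2]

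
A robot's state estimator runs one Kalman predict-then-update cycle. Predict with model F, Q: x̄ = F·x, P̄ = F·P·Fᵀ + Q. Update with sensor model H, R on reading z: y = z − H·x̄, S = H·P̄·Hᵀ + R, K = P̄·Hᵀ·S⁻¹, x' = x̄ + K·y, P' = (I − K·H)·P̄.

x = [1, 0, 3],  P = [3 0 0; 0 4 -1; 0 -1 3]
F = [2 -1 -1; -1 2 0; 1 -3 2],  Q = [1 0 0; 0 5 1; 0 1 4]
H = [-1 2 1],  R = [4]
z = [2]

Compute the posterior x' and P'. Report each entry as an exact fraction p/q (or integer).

x̄ = F·x = [-1, -1, 7]
P̄ = F·P·Fᵀ + Q = [18 -12 11; -12 24 -30; 11 -30 67]
y = z − H·x̄ = [-4]
S = H·P̄·Hᵀ + R = [91]
K = P̄·Hᵀ·S⁻¹ = [-31/91; 30/91; -4/91]
x' = x̄ + K·y = [33/91, -211/91, 653/91]
P' = (I − K·H)·P̄ = [677/91 -162/91 877/91; -162/91 1284/91 -2610/91; 877/91 -2610/91 6081/91]

x' = [33/91, -211/91, 653/91]
P' = [677/91 -162/91 877/91; -162/91 1284/91 -2610/91; 877/91 -2610/91 6081/91]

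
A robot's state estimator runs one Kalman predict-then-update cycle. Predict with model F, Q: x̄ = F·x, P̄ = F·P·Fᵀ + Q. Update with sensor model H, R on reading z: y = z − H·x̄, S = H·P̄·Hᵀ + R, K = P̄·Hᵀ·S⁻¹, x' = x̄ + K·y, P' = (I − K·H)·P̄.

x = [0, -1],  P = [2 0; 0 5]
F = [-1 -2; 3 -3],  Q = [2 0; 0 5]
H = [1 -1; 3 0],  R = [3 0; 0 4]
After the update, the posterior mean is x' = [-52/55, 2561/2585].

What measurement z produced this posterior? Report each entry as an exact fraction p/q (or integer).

x̄ = F·x = [2, 3]
P̄ = F·P·Fᵀ + Q = [24 24; 24 68]
S = H·P̄·Hᵀ + R = [47 0; 0 220]
K = P̄·Hᵀ·S⁻¹ = [0 18/55; -44/47 18/55]
x' − x̄ = [-162/55, -5194/2585] = K·y
y = (KᵀK)⁻¹·Kᵀ·(x' − x̄) = [-1, -9]
z = y + H·x̄ = [-1, -9] + [-1, 6] = [-2, -3]

z = [-2, -3]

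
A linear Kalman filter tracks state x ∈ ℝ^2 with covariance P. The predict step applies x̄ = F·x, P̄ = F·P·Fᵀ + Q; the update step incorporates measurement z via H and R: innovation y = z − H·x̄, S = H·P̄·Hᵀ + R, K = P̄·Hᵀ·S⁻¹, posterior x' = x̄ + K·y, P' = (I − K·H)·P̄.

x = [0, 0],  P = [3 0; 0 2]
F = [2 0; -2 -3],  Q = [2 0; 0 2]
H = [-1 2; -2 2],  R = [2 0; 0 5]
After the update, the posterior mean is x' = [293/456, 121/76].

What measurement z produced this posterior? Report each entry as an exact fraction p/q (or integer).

x̄ = F·x = [0, 0]
P̄ = F·P·Fᵀ + Q = [14 -12; -12 32]
S = H·P̄·Hᵀ + R = [192 228; 228 285]
K = P̄·Hᵀ·S⁻¹ = [3/8 -55/114; 7/12 -3/19]
x' − x̄ = [293/456, 121/76] = K·y
y = (KᵀK)⁻¹·Kᵀ·(x' − x̄) = [3, 1]
z = y + H·x̄ = [3, 1] + [0, 0] = [3, 1]

z = [3, 1]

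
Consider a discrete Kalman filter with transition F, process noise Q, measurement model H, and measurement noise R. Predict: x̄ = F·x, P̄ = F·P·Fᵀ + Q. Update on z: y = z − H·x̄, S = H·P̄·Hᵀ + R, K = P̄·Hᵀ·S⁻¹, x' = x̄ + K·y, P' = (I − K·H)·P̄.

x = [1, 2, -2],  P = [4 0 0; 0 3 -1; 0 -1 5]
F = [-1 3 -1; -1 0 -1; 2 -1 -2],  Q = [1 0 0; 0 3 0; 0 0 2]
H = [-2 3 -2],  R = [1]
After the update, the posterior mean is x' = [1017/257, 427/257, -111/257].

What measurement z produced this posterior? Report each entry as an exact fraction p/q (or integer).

z = [-2]

x̄ = F·x = [7, 1, 4]
P̄ = F·P·Fᵀ + Q = [43 12 -2; 12 12 1; -2 1 37]
S = H·P̄·Hᵀ + R = [257]
K = P̄·Hᵀ·S⁻¹ = [-46/257; 10/257; -67/257]
x' − x̄ = [-782/257, 170/257, -1139/257] = K·y
y = (KᵀK)⁻¹·Kᵀ·(x' − x̄) = [17]
z = y + H·x̄ = [17] + [-19] = [-2]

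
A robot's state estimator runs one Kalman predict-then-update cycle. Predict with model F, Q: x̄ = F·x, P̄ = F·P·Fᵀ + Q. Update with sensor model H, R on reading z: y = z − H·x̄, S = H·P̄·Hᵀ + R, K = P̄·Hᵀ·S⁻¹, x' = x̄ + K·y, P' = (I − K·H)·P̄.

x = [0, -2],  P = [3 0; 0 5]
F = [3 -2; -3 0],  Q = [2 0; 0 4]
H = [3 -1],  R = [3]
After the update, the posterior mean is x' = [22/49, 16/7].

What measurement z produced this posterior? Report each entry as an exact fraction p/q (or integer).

z = [-1]

x̄ = F·x = [4, 0]
P̄ = F·P·Fᵀ + Q = [49 -27; -27 31]
S = H·P̄·Hᵀ + R = [637]
K = P̄·Hᵀ·S⁻¹ = [174/637; -16/91]
x' − x̄ = [-174/49, 16/7] = K·y
y = (KᵀK)⁻¹·Kᵀ·(x' − x̄) = [-13]
z = y + H·x̄ = [-13] + [12] = [-1]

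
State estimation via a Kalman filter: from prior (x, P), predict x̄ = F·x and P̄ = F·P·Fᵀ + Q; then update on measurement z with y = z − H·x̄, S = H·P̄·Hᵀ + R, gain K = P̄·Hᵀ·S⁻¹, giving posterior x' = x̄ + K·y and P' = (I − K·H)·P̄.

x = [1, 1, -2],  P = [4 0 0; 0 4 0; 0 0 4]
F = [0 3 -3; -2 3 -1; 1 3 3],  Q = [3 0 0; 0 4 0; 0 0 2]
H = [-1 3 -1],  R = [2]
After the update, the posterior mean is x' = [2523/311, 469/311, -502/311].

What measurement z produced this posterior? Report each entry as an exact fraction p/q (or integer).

z = [-2]

x̄ = F·x = [9, 3, -2]
P̄ = F·P·Fᵀ + Q = [75 48 0; 48 60 16; 0 16 78]
S = H·P̄·Hᵀ + R = [311]
K = P̄·Hᵀ·S⁻¹ = [69/311; 116/311; -30/311]
x' − x̄ = [-276/311, -464/311, 120/311] = K·y
y = (KᵀK)⁻¹·Kᵀ·(x' − x̄) = [-4]
z = y + H·x̄ = [-4] + [2] = [-2]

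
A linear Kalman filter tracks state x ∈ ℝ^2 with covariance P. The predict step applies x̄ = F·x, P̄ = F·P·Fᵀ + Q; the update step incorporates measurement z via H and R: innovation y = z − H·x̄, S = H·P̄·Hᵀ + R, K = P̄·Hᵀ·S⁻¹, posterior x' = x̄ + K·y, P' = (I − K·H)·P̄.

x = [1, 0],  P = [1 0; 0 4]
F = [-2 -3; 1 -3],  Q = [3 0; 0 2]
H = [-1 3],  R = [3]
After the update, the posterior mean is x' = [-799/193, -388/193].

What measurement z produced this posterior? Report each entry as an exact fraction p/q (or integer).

x̄ = F·x = [-2, 1]
P̄ = F·P·Fᵀ + Q = [43 34; 34 39]
S = H·P̄·Hᵀ + R = [193]
K = P̄·Hᵀ·S⁻¹ = [59/193; 83/193]
x' − x̄ = [-413/193, -581/193] = K·y
y = (KᵀK)⁻¹·Kᵀ·(x' − x̄) = [-7]
z = y + H·x̄ = [-7] + [5] = [-2]

z = [-2]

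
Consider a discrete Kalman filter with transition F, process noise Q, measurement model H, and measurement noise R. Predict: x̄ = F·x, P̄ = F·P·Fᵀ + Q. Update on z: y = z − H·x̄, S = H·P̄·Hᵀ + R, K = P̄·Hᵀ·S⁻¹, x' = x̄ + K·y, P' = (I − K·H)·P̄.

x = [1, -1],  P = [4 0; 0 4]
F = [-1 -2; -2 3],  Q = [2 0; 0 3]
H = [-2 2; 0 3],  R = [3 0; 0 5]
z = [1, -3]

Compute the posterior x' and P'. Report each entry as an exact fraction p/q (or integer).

x' = [-6813/4753, -18787/19012]
P' = [5646/4753 2355/4753; 2355/4753 19905/38024]

x̄ = F·x = [1, -5]
P̄ = F·P·Fᵀ + Q = [22 -16; -16 55]
y = z − H·x̄ = [13, 12]
S = H·P̄·Hᵀ + R = [439 426; 426 500]
K = P̄·Hᵀ·S⁻¹ = [-2194/4753 1413/4753; 355/19012 11943/38024]
x' = x̄ + K·y = [-6813/4753, -18787/19012]
P' = (I − K·H)·P̄ = [5646/4753 2355/4753; 2355/4753 19905/38024]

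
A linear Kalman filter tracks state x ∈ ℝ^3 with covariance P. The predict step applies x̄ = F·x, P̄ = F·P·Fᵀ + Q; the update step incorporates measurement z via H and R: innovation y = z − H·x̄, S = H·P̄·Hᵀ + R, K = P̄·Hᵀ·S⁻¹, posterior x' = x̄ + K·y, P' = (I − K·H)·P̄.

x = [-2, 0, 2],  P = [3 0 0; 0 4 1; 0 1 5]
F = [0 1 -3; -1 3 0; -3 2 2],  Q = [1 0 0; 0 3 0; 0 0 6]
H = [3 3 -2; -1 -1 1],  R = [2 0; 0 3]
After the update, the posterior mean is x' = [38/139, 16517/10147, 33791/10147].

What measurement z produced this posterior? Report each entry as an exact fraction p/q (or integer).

x̄ = F·x = [-6, 2, 10]
P̄ = F·P·Fᵀ + Q = [44 3 -26; 3 42 39; -26 39 77]
S = H·P̄·Hᵀ + R = [982 -365; -365 146]
K = P̄·Hᵀ·S⁻¹ = [21/139 -17/139; 84/139 14913/10147; 90/139 20873/10147]
x' − x̄ = [872/139, -3777/10147, -67679/10147] = K·y
y = (KᵀK)⁻¹·Kᵀ·(x' − x̄) = [31, -13]
z = y + H·x̄ = [31, -13] + [-32, 14] = [-1, 1]

z = [-1, 1]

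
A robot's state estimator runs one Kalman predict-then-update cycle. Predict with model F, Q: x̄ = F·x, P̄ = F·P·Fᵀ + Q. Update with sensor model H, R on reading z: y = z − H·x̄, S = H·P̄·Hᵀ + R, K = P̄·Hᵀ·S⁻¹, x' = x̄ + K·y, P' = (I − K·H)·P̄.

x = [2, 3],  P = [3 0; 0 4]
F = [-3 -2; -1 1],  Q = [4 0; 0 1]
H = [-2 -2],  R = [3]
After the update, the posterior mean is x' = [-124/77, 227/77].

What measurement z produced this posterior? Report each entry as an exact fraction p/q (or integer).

x̄ = F·x = [-12, 1]
P̄ = F·P·Fᵀ + Q = [47 1; 1 8]
S = H·P̄·Hᵀ + R = [231]
K = P̄·Hᵀ·S⁻¹ = [-32/77; -6/77]
x' − x̄ = [800/77, 150/77] = K·y
y = (KᵀK)⁻¹·Kᵀ·(x' − x̄) = [-25]
z = y + H·x̄ = [-25] + [22] = [-3]

z = [-3]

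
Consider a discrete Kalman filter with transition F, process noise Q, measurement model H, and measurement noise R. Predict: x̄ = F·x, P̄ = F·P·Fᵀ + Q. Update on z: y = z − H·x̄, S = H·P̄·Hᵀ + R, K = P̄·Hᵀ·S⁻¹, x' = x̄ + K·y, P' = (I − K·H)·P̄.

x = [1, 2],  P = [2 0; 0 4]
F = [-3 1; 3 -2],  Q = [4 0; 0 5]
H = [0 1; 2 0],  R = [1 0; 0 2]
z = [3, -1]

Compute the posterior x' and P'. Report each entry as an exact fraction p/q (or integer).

x̄ = F·x = [-1, -1]
P̄ = F·P·Fᵀ + Q = [26 -26; -26 39]
y = z − H·x̄ = [4, 1]
S = H·P̄·Hᵀ + R = [40 -52; -52 106]
K = P̄·Hᵀ·S⁻¹ = [-13/384 91/192; 715/768 -13/384]
x' = x̄ + K·y = [-127/192, 1033/384]
P' = (I − K·H)·P̄ = [91/192 -13/384; -13/384 715/768]

x' = [-127/192, 1033/384]
P' = [91/192 -13/384; -13/384 715/768]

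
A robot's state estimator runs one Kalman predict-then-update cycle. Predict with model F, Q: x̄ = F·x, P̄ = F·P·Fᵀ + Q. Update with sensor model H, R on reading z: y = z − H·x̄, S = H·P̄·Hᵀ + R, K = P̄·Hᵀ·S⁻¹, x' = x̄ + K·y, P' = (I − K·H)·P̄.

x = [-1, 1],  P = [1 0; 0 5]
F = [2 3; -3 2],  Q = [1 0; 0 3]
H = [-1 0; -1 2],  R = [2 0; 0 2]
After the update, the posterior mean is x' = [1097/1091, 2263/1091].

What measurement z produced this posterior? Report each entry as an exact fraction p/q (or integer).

x̄ = F·x = [1, 5]
P̄ = F·P·Fᵀ + Q = [50 24; 24 32]
S = H·P̄·Hᵀ + R = [52 2; 2 84]
K = P̄·Hᵀ·S⁻¹ = [-1049/1091 -1/1091; -524/1091 532/1091]
x' − x̄ = [6/1091, -3192/1091] = K·y
y = (KᵀK)⁻¹·Kᵀ·(x' − x̄) = [0, -6]
z = y + H·x̄ = [0, -6] + [-1, 9] = [-1, 3]

z = [-1, 3]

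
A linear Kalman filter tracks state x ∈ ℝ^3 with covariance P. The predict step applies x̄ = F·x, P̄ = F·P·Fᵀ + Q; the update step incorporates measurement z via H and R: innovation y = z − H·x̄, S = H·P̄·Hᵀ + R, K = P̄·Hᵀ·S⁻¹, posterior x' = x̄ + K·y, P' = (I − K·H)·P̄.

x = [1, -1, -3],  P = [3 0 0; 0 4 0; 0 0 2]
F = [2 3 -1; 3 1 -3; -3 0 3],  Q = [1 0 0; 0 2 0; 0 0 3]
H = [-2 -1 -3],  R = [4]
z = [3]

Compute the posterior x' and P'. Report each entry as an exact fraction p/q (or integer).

x' = [1742/277, 2831/277, -2406/277]
P' = [9771/277 10764/277 -10014/277; 10764/277 13983/277 -11853/277; -10014/277 -11853/277 10695/277]

x̄ = F·x = [2, 11, -12]
P̄ = F·P·Fᵀ + Q = [51 36 -24; 36 51 -45; -24 -45 48]
y = z − H·x̄ = [-18]
S = H·P̄·Hᵀ + R = [277]
K = P̄·Hᵀ·S⁻¹ = [-66/277; 12/277; -51/277]
x' = x̄ + K·y = [1742/277, 2831/277, -2406/277]
P' = (I − K·H)·P̄ = [9771/277 10764/277 -10014/277; 10764/277 13983/277 -11853/277; -10014/277 -11853/277 10695/277]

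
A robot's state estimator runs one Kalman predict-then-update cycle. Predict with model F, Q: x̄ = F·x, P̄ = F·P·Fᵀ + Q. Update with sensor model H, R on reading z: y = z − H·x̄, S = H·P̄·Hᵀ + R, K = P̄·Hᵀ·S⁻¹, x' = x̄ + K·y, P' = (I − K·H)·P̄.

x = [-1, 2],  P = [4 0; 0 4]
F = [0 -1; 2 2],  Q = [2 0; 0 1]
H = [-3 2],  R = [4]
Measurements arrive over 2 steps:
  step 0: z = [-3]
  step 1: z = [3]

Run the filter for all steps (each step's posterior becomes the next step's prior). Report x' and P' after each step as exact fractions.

step 0: x' = [-5/11, -23/11], P' = [280/143 386/143; 386/143 669/143]
step 1: x' = [-1/9, 56/45], P' = [13400/12519 17266/12519; 17266/12519 170263/62595]

step 0: x̄ = F·x = [-2, 2]
step 0: P̄ = F·P·Fᵀ + Q = [6 -8; -8 33]
step 0: y = z − H·x̄ = [-13]
step 0: S = H·P̄·Hᵀ + R = [286]
step 0: K = P̄·Hᵀ·S⁻¹ = [-17/143; 45/143]
step 0: x' = x̄ + K·y = [-5/11, -23/11]
step 0: P' = (I − K·H)·P̄ = [280/143 386/143; 386/143 669/143]
step 1: x̄ = F·x = [23/11, -56/11]
step 1: P̄ = F·P·Fᵀ + Q = [955/143 -2110/143; -2110/143 7027/143]
step 1: y = z − H·x̄ = [214/11]
step 1: S = H·P̄·Hᵀ + R = [4815/11]
step 1: K = P̄·Hᵀ·S⁻¹ = [-109/963; 1568/4815]
step 1: x' = x̄ + K·y = [-1/9, 56/45]
step 1: P' = (I − K·H)·P̄ = [13400/12519 17266/12519; 17266/12519 170263/62595]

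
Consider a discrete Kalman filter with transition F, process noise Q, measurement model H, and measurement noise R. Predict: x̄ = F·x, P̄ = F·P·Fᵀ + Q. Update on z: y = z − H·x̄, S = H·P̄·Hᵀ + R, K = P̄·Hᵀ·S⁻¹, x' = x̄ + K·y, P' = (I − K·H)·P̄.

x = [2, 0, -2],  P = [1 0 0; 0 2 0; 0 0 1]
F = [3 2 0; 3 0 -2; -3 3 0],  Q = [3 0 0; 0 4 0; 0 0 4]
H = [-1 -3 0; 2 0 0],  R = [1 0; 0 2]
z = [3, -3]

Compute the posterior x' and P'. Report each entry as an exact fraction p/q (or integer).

x̄ = F·x = [6, 10, -6]
P̄ = F·P·Fᵀ + Q = [20 9 3; 9 17 -9; 3 -9 31]
y = z − H·x̄ = [39, -15]
S = H·P̄·Hᵀ + R = [228 -94; -94 82]
K = P̄·Hᵀ·S⁻¹ = [-47/4930 2351/4930; -807/2465 -384/2465; 633/2465 906/2465]
x' = x̄ + K·y = [-3759/2465, -1063/2465, -3693/2465]
P' = (I − K·H)·P̄ = [2351/4930 -384/2465 906/2465; -384/2465 397/2465 -513/2465; 906/2465 -513/2465 55787/2465]

x' = [-3759/2465, -1063/2465, -3693/2465]
P' = [2351/4930 -384/2465 906/2465; -384/2465 397/2465 -513/2465; 906/2465 -513/2465 55787/2465]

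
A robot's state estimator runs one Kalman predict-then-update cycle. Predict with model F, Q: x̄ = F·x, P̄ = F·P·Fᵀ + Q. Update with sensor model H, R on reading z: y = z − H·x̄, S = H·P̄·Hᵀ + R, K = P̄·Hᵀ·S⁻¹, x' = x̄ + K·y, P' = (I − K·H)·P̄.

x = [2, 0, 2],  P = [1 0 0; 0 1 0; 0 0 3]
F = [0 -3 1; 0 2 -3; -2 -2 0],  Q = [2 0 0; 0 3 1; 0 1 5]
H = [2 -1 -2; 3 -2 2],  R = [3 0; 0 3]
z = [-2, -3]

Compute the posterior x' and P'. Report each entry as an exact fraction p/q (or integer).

x' = [-4921/7288, 2863/7288, -1085/7288]
P' = [95127/51016 149487/51016 16371/51016; 149487/51016 267695/51016 33851/51016; 16371/51016 33851/51016 23255/51016]

x̄ = F·x = [2, -6, -4]
P̄ = F·P·Fᵀ + Q = [14 -15 6; -15 34 -3; 6 -3 13]
y = z − H·x̄ = [-20, -13]
S = H·P̄·Hᵀ + R = [145 187; 187 593]
K = P̄·Hᵀ·S⁻¹ = [2675/51016 6383/51016; -12141/51016 -6409/51016; -15873/51016 9307/51016]
x' = x̄ + K·y = [-4921/7288, 2863/7288, -1085/7288]
P' = (I − K·H)·P̄ = [95127/51016 149487/51016 16371/51016; 149487/51016 267695/51016 33851/51016; 16371/51016 33851/51016 23255/51016]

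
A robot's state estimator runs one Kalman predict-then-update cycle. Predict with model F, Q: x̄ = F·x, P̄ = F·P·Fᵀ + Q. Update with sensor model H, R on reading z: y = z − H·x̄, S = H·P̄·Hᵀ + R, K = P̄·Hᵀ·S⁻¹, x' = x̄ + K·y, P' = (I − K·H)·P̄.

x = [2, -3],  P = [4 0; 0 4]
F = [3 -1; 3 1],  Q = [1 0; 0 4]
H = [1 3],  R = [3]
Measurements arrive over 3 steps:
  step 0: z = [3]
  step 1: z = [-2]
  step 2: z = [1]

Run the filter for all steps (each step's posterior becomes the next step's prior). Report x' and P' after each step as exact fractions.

step 0: x' = [3633/632, -141/158], P' = [7143/632 -561/158; -561/158 114/79]
step 1: x' = [-12203/8188, -507/4094], P' = [539535/118726 -292335/237452; -292335/237452 76993/118726]
step 2: x' = [29237995/37867006, 870305/18933503], P' = [645547161/151468024 -174652377/151468024; -174652377/151468024 94959345/151468024]

step 0: x̄ = F·x = [9, 3]
step 0: P̄ = F·P·Fᵀ + Q = [41 32; 32 44]
step 0: y = z − H·x̄ = [-15]
step 0: S = H·P̄·Hᵀ + R = [632]
step 0: K = P̄·Hᵀ·S⁻¹ = [137/632; 41/158]
step 0: x' = x̄ + K·y = [3633/632, -141/158]
step 0: P' = (I − K·H)·P̄ = [7143/632 -561/158; -561/158 114/79]
step 1: x̄ = F·x = [11463/632, 10335/632]
step 1: P̄ = F·P·Fᵀ + Q = [79295/632 63375/632; 63375/632 54263/632]
step 1: y = z − H·x̄ = [-10933/158]
step 1: S = H·P̄·Hᵀ + R = [118726/79]
step 1: K = P̄·Hᵀ·S⁻¹ = [67355/237452; 56541/237452]
step 1: x' = x̄ + K·y = [-12203/8188, -507/4094]
step 1: P' = (I − K·H)·P̄ = [539535/118726 -292335/237452; -292335/237452 76993/118726]
step 2: x̄ = F·x = [-35595/8188, -37623/8188]
step 2: P̄ = F·P·Fᵀ + Q = [5928539/118726 2389411/59363; 2389411/59363 4530707/118726]
step 2: y = z − H·x̄ = [39163/2047]
step 2: S = H·P̄·Hᵀ + R = [37867006/59363]
step 2: K = P̄·Hᵀ·S⁻¹ = [20265005/75734012; 18370943/75734012]
step 2: x' = x̄ + K·y = [29237995/37867006, 870305/18933503]
step 2: P' = (I − K·H)·P̄ = [645547161/151468024 -174652377/151468024; -174652377/151468024 94959345/151468024]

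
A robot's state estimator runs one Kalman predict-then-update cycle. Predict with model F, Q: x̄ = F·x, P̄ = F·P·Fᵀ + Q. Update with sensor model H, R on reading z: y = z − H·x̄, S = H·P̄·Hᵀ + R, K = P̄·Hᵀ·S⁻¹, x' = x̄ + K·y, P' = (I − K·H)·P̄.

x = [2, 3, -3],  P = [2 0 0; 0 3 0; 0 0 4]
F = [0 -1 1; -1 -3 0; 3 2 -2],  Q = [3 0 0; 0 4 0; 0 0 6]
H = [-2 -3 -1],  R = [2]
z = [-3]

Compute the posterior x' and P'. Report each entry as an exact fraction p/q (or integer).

x̄ = F·x = [-6, -11, 18]
P̄ = F·P·Fᵀ + Q = [10 9 -14; 9 33 -24; -14 -24 52]
y = z − H·x̄ = [-30]
S = H·P̄·Hᵀ + R = [299]
K = P̄·Hᵀ·S⁻¹ = [-33/299; -93/299; 48/299]
x' = x̄ + K·y = [-804/299, -499/299, 3942/299]
P' = (I − K·H)·P̄ = [1901/299 -378/299 -2602/299; -378/299 1218/299 -2712/299; -2602/299 -2712/299 13244/299]

x' = [-804/299, -499/299, 3942/299]
P' = [1901/299 -378/299 -2602/299; -378/299 1218/299 -2712/299; -2602/299 -2712/299 13244/299]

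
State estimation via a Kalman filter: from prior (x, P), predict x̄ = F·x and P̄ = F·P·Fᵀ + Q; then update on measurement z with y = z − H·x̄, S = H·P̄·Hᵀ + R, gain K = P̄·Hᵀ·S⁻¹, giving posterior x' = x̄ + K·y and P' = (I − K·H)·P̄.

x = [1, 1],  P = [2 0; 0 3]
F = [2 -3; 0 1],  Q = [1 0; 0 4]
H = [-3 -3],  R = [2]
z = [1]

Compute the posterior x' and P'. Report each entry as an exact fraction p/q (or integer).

x̄ = F·x = [-1, 1]
P̄ = F·P·Fᵀ + Q = [36 -9; -9 7]
y = z − H·x̄ = [1]
S = H·P̄·Hᵀ + R = [227]
K = P̄·Hᵀ·S⁻¹ = [-81/227; 6/227]
x' = x̄ + K·y = [-308/227, 233/227]
P' = (I − K·H)·P̄ = [1611/227 -1557/227; -1557/227 1553/227]

x' = [-308/227, 233/227]
P' = [1611/227 -1557/227; -1557/227 1553/227]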